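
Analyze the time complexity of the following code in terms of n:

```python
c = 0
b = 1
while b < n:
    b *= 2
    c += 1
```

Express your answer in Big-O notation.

Each loop level contributes: log n. Multiplying the contributions gives O(log n).

Answer: O(log n)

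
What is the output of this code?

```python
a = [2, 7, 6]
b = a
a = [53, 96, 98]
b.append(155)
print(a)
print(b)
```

Key concept: rebinding vs mutation: a is rebound to a new list, b still points at the original.
Step by step:
`a = [2, 7, 6]` → a = [2, 7, 6]
`b = a` → b = [2, 7, 6] (same object as a)
`a = [53, 96, 98]` → a = [53, 96, 98]
`b.append(155)` → b = [2, 7, 6, 155]
`print(a)` → prints [53, 96, 98]
`print(b)` → prints [2, 7, 6, 155]

Answer:
[53, 96, 98]
[2, 7, 6, 155]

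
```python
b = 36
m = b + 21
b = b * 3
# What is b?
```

Trace:
`b = 36` → b = 36
`m = b + 21` → m = 57
`b = b * 3` → b = 108
So b = 108

Answer: 108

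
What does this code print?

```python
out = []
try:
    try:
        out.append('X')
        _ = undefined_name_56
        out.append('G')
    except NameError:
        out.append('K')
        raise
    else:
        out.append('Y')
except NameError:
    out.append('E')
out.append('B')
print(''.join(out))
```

Execution trace: 'X' (inner try body) → 'K' (inner except NameError) → 'E' (outer except NameError) → 'B' (after the try/except). Output: XKEB

Answer: XKEB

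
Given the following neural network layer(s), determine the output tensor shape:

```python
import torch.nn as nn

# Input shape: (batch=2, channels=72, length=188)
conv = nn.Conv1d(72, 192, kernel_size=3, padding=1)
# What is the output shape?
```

Input: (2, 72, 188) -> Output: (2, 192, 188)

Answer: (2, 192, 188)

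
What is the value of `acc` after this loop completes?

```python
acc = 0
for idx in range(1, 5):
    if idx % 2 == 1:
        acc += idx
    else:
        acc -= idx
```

Add odd, subtract even
`acc` takes the values: 0 → 1 → -1 → 2 → -2

Answer: -2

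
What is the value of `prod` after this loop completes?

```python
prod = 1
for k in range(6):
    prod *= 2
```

2^6 = 64
`prod` takes the values: 1 → 2 → 4 → 8 → 16 → 32 → 64

Answer: 64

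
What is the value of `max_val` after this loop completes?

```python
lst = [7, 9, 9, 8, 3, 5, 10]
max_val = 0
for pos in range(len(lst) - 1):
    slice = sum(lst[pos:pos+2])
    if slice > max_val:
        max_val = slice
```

Max sum of 2-element window in [7, 9, 9, 8, 3, 5, 10]
`max_val` takes the values: 0 → 16 → 18

Answer: 18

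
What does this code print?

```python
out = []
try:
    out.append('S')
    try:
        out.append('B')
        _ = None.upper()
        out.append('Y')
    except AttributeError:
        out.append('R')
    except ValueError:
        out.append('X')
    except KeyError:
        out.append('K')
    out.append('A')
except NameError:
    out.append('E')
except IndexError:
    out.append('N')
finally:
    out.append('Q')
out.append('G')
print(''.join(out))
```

Execution trace: 'S' (try body) → 'B' (inner try body) → 'R' (inner except AttributeError) → 'A' (try body, no exception) → 'Q' (finally) → 'G' (after the try/except). Output: SBRAQG

Answer: SBRAQG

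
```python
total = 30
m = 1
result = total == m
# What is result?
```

Trace:
`total = 30` → total = 30
`m = 1` → m = 1
`result = total == m` → result = False
So result = False

Answer: False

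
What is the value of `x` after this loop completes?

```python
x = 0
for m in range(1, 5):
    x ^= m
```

XOR of 1 to 4
`x` takes the values: 0 → 1 → 3 → 0 → 4

Answer: 4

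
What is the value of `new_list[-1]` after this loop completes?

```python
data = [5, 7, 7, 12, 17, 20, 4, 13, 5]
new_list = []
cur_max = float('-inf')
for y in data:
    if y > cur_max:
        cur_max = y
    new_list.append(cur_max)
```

Running max ends at 20
`new_list` takes the values: [] → [5] → [5, 7] → [5, 7, 7] → [5, 7, 7, 12] → [5, 7, 7, 12, 17] → [5, 7, 7, 12, 17, 20] → [5, 7, 7, 12, 17, 20, 20] → [5, 7, 7, 12, 17, 20, 20, 20] → [5, 7, 7, 12, 17, 20, 20, 20, 20]
So `new_list[-1]` = 20

Answer: 20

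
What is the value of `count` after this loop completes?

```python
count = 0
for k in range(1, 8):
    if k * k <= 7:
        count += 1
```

Count numbers where k² ≤ 7
`count` takes the values: 0 → 1 → 2

Answer: 2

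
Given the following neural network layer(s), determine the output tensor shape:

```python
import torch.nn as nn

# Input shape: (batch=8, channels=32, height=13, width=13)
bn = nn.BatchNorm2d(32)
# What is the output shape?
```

Input: (8, 32, 13, 13) -> Output: (8, 32, 13, 13)

Answer: (8, 32, 13, 13)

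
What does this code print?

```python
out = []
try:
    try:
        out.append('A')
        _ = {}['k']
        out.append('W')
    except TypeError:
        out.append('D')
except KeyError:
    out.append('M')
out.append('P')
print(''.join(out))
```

Execution trace: 'A' (try body) → 'M' (outer except KeyError) → 'P' (after the try/except). Output: AMP

Answer: AMP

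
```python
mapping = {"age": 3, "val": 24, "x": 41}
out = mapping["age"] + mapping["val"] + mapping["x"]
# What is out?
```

Trace:
`mapping = {"age": 3, "val": 24, "x": 41}` → mapping = {'age': 3, 'val': 24, 'x': 41}
`out = mapping["age"] + mapping["val"] + mapping["x"]` → out = 68
So out = 68

Answer: 68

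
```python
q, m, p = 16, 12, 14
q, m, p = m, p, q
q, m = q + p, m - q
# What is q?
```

Trace:
`q, m, p = 16, 12, 14` → q = 16; m = 12; p = 14
`q, m, p = m, p, q` → q = 12; m = 14; p = 16
`q, m = q + p, m - q` → q = 28; m = 2
So q = 28

Answer: 28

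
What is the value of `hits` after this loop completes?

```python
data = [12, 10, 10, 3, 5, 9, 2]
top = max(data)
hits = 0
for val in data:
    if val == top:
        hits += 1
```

Count of max value 12 in [12, 10, 10, 3, 5, 9, 2]
`hits` takes the values: 0 → 1

Answer: 1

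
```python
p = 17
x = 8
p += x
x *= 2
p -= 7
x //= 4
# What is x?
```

Trace:
`p = 17` → p = 17
`x = 8` → x = 8
`p += x` → p = 25
`x *= 2` → x = 16
`p -= 7` → p = 18
`x //= 4` → x = 4
So x = 4

Answer: 4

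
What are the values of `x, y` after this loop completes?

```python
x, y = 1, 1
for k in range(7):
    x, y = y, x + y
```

Fibonacci: after 7 iterations
`x, y` takes the values: (1, 1) → (1, 2) → (2, 3) → (3, 5) → (5, 8) → (8, 13) → (13, 21) → (21, 34)

Answer: 21, 34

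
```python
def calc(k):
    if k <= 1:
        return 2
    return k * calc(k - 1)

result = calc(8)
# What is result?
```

calc(8) = 8 * 7 * 6 * 5 * 4 * 3 * 2 * 2 = 80640

Answer: 80640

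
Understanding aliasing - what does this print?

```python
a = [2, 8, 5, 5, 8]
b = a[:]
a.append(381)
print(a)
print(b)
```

Key concept: slice [:] creates copy.
Step by step:
`a = [2, 8, 5, 5, 8]` → a = [2, 8, 5, 5, 8]
`b = a[:]` → b = [2, 8, 5, 5, 8]
`a.append(381)` → a = [2, 8, 5, 5, 8, 381]
`print(a)` → prints [2, 8, 5, 5, 8, 381]
`print(b)` → prints [2, 8, 5, 5, 8]

Answer:
[2, 8, 5, 5, 8, 381]
[2, 8, 5, 5, 8]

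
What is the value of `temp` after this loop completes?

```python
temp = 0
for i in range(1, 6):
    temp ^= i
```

XOR of 1 to 5
`temp` takes the values: 0 → 1 → 3 → 0 → 4 → 1

Answer: 1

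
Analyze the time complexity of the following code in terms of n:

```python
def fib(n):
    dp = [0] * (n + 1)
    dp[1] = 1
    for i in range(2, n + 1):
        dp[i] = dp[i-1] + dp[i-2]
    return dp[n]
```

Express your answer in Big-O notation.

This is Dynamic programming Fibonacci. Time complexity: O(n).

Answer: O(n)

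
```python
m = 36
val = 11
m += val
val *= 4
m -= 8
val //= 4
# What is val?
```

Trace:
`m = 36` → m = 36
`val = 11` → val = 11
`m += val` → m = 47
`val *= 4` → val = 44
`m -= 8` → m = 39
`val //= 4` → val = 11
So val = 11

Answer: 11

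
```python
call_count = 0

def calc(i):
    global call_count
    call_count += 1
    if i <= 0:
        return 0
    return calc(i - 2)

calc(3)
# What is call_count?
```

Linear recursion stepping by 2: 3 calls from i=3 down to ≤0.

Answer: 3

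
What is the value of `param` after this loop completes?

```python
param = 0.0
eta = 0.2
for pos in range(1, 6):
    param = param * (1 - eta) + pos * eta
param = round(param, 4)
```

Moving average with lr=0.2
`param` takes the values: 0.0 → 0.2 → 0.56 → 1.048 → 1.6384 → 2.31072 → 2.3107

Answer: 2.3107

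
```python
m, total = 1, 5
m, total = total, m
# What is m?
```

Trace:
`m, total = 1, 5` → m = 1; total = 5
`m, total = total, m` → m = 5; total = 1
So m = 5

Answer: 5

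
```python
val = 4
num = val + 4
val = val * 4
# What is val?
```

Trace:
`val = 4` → val = 4
`num = val + 4` → num = 8
`val = val * 4` → val = 16
So val = 16

Answer: 16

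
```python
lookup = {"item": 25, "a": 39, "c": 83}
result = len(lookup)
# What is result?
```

Trace:
`lookup = {"item": 25, "a": 39, "c": 83}` → lookup = {'item': 25, 'a': 39, 'c': 83}
`result = len(lookup)` → result = 3
So result = 3

Answer: 3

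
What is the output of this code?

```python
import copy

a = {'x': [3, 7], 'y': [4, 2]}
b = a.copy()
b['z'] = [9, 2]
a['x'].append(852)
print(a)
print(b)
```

Key concept: shallow copy of dict with mutable values.
Step by step:
`a = {'x': [3, 7], 'y': [4, 2]}` → a = {'x': [3, 7], 'y': [4, 2]}
`b = a.copy()` → b = {'x': [3, 7], 'y': [4, 2]}
`b['z'] = [9, 2]` → b = {'x': [3, 7], 'y': [4, 2], 'z': [9, 2]}
`a['x'].append(852)` → a = {'x': [3, 7, 852], 'y': [4, 2]}; b = {'x': [3, 7, 852], 'y': [4, 2], 'z': [9, 2]}
`print(a)` → prints {'x': [3, 7, 852], 'y': [4, 2]}
`print(b)` → prints {'x': [3, 7, 852], 'y': [4, 2], 'z': [9, 2]}

Answer:
{'x': [3, 7, 852], 'y': [4, 2]}
{'x': [3, 7, 852], 'y': [4, 2], 'z': [9, 2]}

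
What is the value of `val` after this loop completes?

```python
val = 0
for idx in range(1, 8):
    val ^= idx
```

XOR of 1 to 7
`val` takes the values: 0 → 1 → 3 → 0 → 4 → 1 → 7 → 0

Answer: 0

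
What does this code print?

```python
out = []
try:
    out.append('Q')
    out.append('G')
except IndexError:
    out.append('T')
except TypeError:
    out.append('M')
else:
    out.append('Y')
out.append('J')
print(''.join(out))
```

Execution trace: 'Q' (try body) → 'G' (try body, no exception) → 'Y' (else) → 'J' (after the try/except). Output: QGYJ

Answer: QGYJ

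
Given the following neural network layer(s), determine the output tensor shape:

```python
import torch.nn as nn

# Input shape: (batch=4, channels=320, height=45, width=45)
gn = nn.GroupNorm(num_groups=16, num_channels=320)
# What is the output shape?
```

Input: (4, 320, 45, 45) -> Output: (4, 320, 45, 45)

Answer: (4, 320, 45, 45)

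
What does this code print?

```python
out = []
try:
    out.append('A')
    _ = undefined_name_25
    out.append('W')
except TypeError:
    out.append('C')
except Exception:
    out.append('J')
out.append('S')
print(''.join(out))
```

Execution trace: 'A' (try body) → 'J' (except Exception) → 'S' (after the try/except). Output: AJS

Answer: AJS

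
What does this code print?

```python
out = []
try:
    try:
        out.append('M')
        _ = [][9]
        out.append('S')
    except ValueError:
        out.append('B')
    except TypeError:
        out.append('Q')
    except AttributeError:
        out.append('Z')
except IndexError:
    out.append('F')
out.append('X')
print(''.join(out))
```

Execution trace: 'M' (try body) → 'F' (outer except IndexError) → 'X' (after the try/except). Output: MFX

Answer: MFX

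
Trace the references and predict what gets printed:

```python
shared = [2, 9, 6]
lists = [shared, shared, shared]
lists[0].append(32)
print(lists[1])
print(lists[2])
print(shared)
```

Key concept: list of same reference.
Step by step:
`shared = [2, 9, 6]` → shared = [2, 9, 6]
`lists = [shared, shared, shared]` → lists = [[2, 9, 6], [2, 9, 6], [2, 9, 6]]
`lists[0].append(32)` → shared = [2, 9, 6, 32]; lists = [[2, 9, 6, 32], [2, 9, 6, 32], [2, 9, 6, 32]]
`print(lists[1])` → prints [2, 9, 6, 32]
`print(lists[2])` → prints [2, 9, 6, 32]
`print(shared)` → prints [2, 9, 6, 32]

Answer:
[2, 9, 6, 32]
[2, 9, 6, 32]
[2, 9, 6, 32]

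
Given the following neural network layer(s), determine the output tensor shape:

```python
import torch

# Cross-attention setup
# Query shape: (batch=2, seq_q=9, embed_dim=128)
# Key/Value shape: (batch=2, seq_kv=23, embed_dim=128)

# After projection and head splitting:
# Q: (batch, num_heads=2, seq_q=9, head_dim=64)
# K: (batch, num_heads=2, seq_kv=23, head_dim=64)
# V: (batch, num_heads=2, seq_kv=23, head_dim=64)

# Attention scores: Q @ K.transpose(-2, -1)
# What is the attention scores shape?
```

Input: (2, 9, 128) -> Output: (2, 2, 9, 23)

Answer: (2, 2, 9, 23)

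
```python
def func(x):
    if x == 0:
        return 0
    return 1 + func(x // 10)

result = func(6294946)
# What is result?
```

Count of digits of 6294946: 7

Answer: 7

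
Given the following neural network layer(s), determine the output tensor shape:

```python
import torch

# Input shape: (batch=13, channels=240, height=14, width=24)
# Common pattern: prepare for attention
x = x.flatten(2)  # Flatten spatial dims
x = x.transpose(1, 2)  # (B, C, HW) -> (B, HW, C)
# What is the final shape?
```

Input: (13, 240, 14, 24) -> after flatten(2): (13, 240, 336) -> Output: (13, 336, 240)

Answer: (13, 336, 240)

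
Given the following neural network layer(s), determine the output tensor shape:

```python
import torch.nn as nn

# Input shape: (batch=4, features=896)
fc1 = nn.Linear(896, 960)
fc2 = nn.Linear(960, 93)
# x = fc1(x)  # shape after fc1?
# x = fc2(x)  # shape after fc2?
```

Input: (4, 896) -> after fc1: (4, 960) -> Output: (4, 93)

Answer: (4, 93)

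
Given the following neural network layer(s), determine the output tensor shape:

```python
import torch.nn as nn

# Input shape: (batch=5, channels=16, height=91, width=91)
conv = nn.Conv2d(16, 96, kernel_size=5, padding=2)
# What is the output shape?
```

Input: (5, 16, 91, 91) -> Output: (5, 96, 91, 91)

Answer: (5, 96, 91, 91)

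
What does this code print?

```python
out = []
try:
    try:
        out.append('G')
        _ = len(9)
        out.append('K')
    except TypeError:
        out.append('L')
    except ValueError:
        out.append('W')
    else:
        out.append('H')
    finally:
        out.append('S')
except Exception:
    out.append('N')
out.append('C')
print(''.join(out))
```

Execution trace: 'G' (inner try body) → 'L' (inner except TypeError) → 'S' (inner finally) → 'C' (after the try/except). Output: GLSC

Answer: GLSC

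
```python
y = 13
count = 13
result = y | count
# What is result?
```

Trace:
`y = 13` → y = 13
`count = 13` → count = 13
`result = y | count` → result = 13
So result = 13

Answer: 13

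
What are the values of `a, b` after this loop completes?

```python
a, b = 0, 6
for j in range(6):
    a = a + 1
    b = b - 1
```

a goes 0→6, b goes 6→0
`a, b` takes the values: (0, 6) → (1, 6) → (1, 5) → (2, 5) → (2, 4) → (3, 4) → (3, 3) → (4, 3) → (4, 2) → (5, 2) → (5, 1) → (6, 1) → (6, 0)

Answer: 6, 0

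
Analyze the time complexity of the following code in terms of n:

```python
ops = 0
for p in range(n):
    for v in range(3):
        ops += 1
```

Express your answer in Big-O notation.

Each loop level contributes: n × 1. Multiplying the contributions gives O(n).

Answer: O(n)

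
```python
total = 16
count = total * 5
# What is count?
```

Trace:
`total = 16` → total = 16
`count = total * 5` → count = 80
So count = 80

Answer: 80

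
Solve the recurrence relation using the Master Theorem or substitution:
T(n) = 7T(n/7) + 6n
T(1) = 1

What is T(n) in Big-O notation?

By Master Theorem: a=7, b=7, f(n)=6n. Since log_7(7) = 1 and f(n) = Θ(n^1), Case 2 applies. T(n) = O(n log n).

Answer: O(n log n)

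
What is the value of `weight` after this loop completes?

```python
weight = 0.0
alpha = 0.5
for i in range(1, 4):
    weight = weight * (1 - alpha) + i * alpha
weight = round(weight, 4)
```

Moving average with lr=0.5
`weight` takes the values: 0.0 → 0.5 → 1.25 → 2.125

Answer: 2.125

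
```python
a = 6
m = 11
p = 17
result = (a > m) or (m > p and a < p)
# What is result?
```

Trace:
`a = 6` → a = 6
`m = 11` → m = 11
`p = 17` → p = 17
`result = (a > m) or (m > p and a < p)` → result = False
So result = False

Answer: False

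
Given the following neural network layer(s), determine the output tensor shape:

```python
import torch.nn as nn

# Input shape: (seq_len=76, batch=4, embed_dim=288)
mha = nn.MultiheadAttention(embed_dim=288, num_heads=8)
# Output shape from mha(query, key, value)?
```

Input: (76, 4, 288) -> Output: (76, 4, 288)

Answer: (76, 4, 288)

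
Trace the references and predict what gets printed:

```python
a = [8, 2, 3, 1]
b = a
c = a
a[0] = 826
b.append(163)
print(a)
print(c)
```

Key concept: multiple aliases.
Step by step:
`a = [8, 2, 3, 1]` → a = [8, 2, 3, 1]
`b = a` → b = [8, 2, 3, 1] (same object as a)
`c = a` → c = [8, 2, 3, 1] (same object as a, b)
`a[0] = 826` → a = [826, 2, 3, 1] (same object as b, c); b = [826, 2, 3, 1] (same object as a, c); c = [826, 2, 3, 1] (same object as a, b)
`b.append(163)` → a = [826, 2, 3, 1, 163] (same object as b, c); b = [826, 2, 3, 1, 163] (same object as a, c); c = [826, 2, 3, 1, 163] (same object as a, b)
`print(a)` → prints [826, 2, 3, 1, 163]
`print(c)` → prints [826, 2, 3, 1, 163]

Answer:
[826, 2, 3, 1, 163]
[826, 2, 3, 1, 163]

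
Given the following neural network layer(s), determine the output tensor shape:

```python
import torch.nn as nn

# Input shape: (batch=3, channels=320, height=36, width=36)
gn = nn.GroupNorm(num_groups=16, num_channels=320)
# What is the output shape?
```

Input: (3, 320, 36, 36) -> Output: (3, 320, 36, 36)

Answer: (3, 320, 36, 36)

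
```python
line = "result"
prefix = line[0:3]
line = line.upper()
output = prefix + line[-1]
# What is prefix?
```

Trace:
`line = "result"` → line = 'result'
`prefix = line[0:3]` → prefix = 'res'
`line = line.upper()` → line = 'RESULT'
`output = prefix + line[-1]` → output = 'resT'
So prefix = 'res'

Answer: 'res'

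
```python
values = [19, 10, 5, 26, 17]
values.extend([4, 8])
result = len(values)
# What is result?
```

Trace:
`values = [19, 10, 5, 26, 17]` → values = [19, 10, 5, 26, 17]
`values.extend([4, 8])` → values = [19, 10, 5, 26, 17, 4, 8]
`result = len(values)` → result = 7
So result = 7

Answer: 7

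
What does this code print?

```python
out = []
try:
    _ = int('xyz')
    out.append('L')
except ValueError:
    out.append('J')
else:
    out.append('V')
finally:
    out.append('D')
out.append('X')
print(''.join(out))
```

Execution trace: 'J' (except ValueError) → 'D' (finally) → 'X' (after the try/except). Output: JDX

Answer: JDX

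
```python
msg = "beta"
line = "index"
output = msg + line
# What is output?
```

Trace:
`msg = "beta"` → msg = 'beta'
`line = "index"` → line = 'index'
`output = msg + line` → output = 'betaindex'
So output = 'betaindex'

Answer: 'betaindex'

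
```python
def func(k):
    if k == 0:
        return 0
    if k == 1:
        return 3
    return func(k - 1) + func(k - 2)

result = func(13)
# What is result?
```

Build up from base cases: func(0)=0, func(1)=3, func(2)=3, func(3)=6, func(4)=9, func(5)=15, func(6)=24, ..., func(13)=699

Answer: 699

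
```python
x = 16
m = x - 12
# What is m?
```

Trace:
`x = 16` → x = 16
`m = x - 12` → m = 4
So m = 4

Answer: 4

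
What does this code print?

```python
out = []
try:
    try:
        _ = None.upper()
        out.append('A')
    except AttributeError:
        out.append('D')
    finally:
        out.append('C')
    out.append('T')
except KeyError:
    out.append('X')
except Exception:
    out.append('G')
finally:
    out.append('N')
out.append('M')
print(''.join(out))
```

Execution trace: 'D' (inner except AttributeError) → 'C' (inner finally) → 'T' (try body, no exception) → 'N' (finally) → 'M' (after the try/except). Output: DCTNM

Answer: DCTNM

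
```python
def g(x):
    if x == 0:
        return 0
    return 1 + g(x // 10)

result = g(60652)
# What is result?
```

Count of digits of 60652: 5

Answer: 5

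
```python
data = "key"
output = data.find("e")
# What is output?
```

Trace:
`data = "key"` → data = 'key'
`output = data.find("e")` → output = 1
So output = 1

Answer: 1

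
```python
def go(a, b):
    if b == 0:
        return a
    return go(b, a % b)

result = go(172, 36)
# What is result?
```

go(172, 36) -> go(36, 28) -> go(28, 8) -> go(8, 4) -> go(4, 0) -> 4

Answer: 4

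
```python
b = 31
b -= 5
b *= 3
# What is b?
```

Trace:
`b = 31` → b = 31
`b -= 5` → b = 26
`b *= 3` → b = 78
So b = 78

Answer: 78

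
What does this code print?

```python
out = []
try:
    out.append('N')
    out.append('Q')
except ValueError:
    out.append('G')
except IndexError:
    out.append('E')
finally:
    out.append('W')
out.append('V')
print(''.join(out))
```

Execution trace: 'N' (try body) → 'Q' (try body, no exception) → 'W' (finally) → 'V' (after the try/except). Output: NQWV

Answer: NQWV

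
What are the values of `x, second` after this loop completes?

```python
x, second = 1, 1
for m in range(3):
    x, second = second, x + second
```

Fibonacci: after 3 iterations
`x, second` takes the values: (1, 1) → (1, 2) → (2, 3) → (3, 5)

Answer: 3, 5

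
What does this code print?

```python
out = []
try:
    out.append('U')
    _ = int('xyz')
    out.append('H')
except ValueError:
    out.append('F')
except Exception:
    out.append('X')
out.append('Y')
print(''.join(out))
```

Execution trace: 'U' (try body) → 'F' (except ValueError) → 'Y' (after the try/except). Output: UFY

Answer: UFY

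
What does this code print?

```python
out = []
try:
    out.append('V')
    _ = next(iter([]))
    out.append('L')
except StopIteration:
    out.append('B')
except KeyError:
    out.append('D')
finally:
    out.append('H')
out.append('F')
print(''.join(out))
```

Execution trace: 'V' (try body) → 'B' (except StopIteration) → 'H' (finally) → 'F' (after the try/except). Output: VBHF

Answer: VBHF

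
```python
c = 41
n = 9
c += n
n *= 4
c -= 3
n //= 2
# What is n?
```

Trace:
`c = 41` → c = 41
`n = 9` → n = 9
`c += n` → c = 50
`n *= 4` → n = 36
`c -= 3` → c = 47
`n //= 2` → n = 18
So n = 18

Answer: 18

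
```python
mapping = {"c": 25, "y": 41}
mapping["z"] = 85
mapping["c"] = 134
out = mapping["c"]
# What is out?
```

Trace:
`mapping = {"c": 25, "y": 41}` → mapping = {'c': 25, 'y': 41}
`mapping["z"] = 85` → mapping = {'c': 25, 'y': 41, 'z': 85}
`mapping["c"] = 134` → mapping = {'c': 134, 'y': 41, 'z': 85}
`out = mapping["c"]` → out = 134
So out = 134

Answer: 134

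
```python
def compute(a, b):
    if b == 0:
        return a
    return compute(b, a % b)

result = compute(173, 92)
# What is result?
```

compute(173, 92) -> compute(92, 81) -> compute(81, 11) -> compute(11, 4) -> compute(4, 3) -> compute(3, 1) -> compute(1, 0) -> 1

Answer: 1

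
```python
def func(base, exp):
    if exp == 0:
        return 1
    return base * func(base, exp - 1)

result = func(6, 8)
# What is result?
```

func(6, 8) = 6 * 6 * 6 * 6 * 6 * 6 * 6 * 6 = 1679616

Answer: 1679616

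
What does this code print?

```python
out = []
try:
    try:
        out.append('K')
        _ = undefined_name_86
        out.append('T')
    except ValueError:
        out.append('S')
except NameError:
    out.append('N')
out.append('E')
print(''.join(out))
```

Execution trace: 'K' (inner try body) → 'N' (outer except NameError) → 'E' (after the try/except). Output: KNE

Answer: KNE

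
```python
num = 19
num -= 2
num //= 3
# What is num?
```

Trace:
`num = 19` → num = 19
`num -= 2` → num = 17
`num //= 3` → num = 5
So num = 5

Answer: 5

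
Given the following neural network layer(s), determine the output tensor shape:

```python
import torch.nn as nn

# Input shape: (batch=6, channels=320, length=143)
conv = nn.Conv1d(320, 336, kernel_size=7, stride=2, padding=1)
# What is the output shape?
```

Input: (6, 320, 143) -> Output: (6, 336, 70)

Answer: (6, 336, 70)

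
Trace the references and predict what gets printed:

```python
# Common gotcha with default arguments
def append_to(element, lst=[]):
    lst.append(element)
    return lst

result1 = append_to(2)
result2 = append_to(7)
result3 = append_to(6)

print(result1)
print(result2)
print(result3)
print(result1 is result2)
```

Key concept: mutable default argument gotcha.
Step by step:
`result1 = append_to(2)` → result1 = [2]
`result2 = append_to(7)` → result1 = [2, 7] (same object as result2); result2 = [2, 7] (same object as result1)
`result3 = append_to(6)` → result1 = [2, 7, 6] (same object as result2, result3); result2 = [2, 7, 6] (same object as result1, result3); result3 = [2, 7, 6] (same object as result1, result2)
`print(result1)` → prints [2, 7, 6]
`print(result2)` → prints [2, 7, 6]
`print(result3)` → prints [2, 7, 6]
`print(result1 is result2)` → prints True

Answer:
[2, 7, 6]
[2, 7, 6]
[2, 7, 6]
True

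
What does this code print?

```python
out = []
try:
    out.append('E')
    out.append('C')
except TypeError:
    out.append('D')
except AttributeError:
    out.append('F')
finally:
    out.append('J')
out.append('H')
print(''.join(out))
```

Execution trace: 'E' (try body) → 'C' (try body, no exception) → 'J' (finally) → 'H' (after the try/except). Output: ECJH

Answer: ECJH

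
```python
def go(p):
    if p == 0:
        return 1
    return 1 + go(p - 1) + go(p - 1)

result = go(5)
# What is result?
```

go(p) = 1 + 2·go(p-1), go(0)=1. Closed form: (1+1)·2^5 - 1 = 63.

Answer: 63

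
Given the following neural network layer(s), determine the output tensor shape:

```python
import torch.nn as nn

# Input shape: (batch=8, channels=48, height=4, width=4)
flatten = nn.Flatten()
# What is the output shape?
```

Input: (8, 48, 4, 4) -> Output: (8, 768)

Answer: (8, 768)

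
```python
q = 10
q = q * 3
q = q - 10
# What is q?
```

Trace:
`q = 10` → q = 10
`q = q * 3` → q = 30
`q = q - 10` → q = 20
So q = 20

Answer: 20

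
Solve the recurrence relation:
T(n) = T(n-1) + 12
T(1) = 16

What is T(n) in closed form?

Unrolling: T(n) = T(1) + 12·(n-1) = 16 + 12(n-1) = 12n + 4.

Answer: T(n) = 12n + 4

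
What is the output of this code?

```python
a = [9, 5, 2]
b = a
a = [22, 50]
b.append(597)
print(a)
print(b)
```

Key concept: rebinding vs mutation: a is rebound to a new list, b still points at the original.
Step by step:
`a = [9, 5, 2]` → a = [9, 5, 2]
`b = a` → b = [9, 5, 2] (same object as a)
`a = [22, 50]` → a = [22, 50]
`b.append(597)` → b = [9, 5, 2, 597]
`print(a)` → prints [22, 50]
`print(b)` → prints [9, 5, 2, 597]

Answer:
[22, 50]
[9, 5, 2, 597]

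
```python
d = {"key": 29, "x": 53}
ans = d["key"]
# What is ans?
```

Trace:
`d = {"key": 29, "x": 53}` → d = {'key': 29, 'x': 53}
`ans = d["key"]` → ans = 29
So ans = 29

Answer: 29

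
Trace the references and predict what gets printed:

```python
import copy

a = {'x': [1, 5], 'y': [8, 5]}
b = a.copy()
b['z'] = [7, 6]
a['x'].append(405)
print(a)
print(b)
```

Key concept: shallow copy of dict with mutable values.
Step by step:
`a = {'x': [1, 5], 'y': [8, 5]}` → a = {'x': [1, 5], 'y': [8, 5]}
`b = a.copy()` → b = {'x': [1, 5], 'y': [8, 5]}
`b['z'] = [7, 6]` → b = {'x': [1, 5], 'y': [8, 5], 'z': [7, 6]}
`a['x'].append(405)` → a = {'x': [1, 5, 405], 'y': [8, 5]}; b = {'x': [1, 5, 405], 'y': [8, 5], 'z': [7, 6]}
`print(a)` → prints {'x': [1, 5, 405], 'y': [8, 5]}
`print(b)` → prints {'x': [1, 5, 405], 'y': [8, 5], 'z': [7, 6]}

Answer:
{'x': [1, 5, 405], 'y': [8, 5]}
{'x': [1, 5, 405], 'y': [8, 5], 'z': [7, 6]}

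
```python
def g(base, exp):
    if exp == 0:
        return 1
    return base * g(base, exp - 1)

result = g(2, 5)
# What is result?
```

g(2, 5) = 2 * 2 * 2 * 2 * 2 = 32

Answer: 32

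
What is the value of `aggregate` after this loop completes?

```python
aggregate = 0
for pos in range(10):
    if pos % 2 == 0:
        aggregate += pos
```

Sum of even numbers 0 to 9
`aggregate` takes the values: 0 → 2 → 6 → 12 → 20

Answer: 20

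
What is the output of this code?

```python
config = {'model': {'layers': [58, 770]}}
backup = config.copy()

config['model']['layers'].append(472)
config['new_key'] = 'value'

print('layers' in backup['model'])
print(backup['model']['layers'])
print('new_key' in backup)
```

Key concept: shallow copy gotcha with nested dict.
Step by step:
`config = {'model': {'layers': [58, 770]}}` → config = {'model': {'layers': [58, 770]}}
`backup = config.copy()` → backup = {'model': {'layers': [58, 770]}}
`config['model']['layers'].append(472)` → config = {'model': {'layers': [58, 770, 472]}}; backup = {'model': {'layers': [58, 770, 472]}}
`config['new_key'] = 'value'` → config = {'model': {'layers': [58, 770, 472]}, 'new_key': 'value'}
`print('layers' in backup['model'])` → prints True
`print(backup['model']['layers'])` → prints [58, 770, 472]
`print('new_key' in backup)` → prints False

Answer:
True
[58, 770, 472]
False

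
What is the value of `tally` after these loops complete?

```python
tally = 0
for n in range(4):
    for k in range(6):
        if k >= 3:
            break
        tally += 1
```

Inner breaks at 3, outer runs 4 times
`tally` takes the values: 0 → 1 → 2 → 3 → 4 → 5 → 6 → 7 → 8 → 9 → 10 → 11 → 12

Answer: 12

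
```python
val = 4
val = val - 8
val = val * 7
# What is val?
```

Trace:
`val = 4` → val = 4
`val = val - 8` → val = -4
`val = val * 7` → val = -28
So val = -28

Answer: -28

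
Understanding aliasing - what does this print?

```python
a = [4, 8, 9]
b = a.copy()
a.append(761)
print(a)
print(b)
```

Key concept: list.copy() creates independent copy.
Step by step:
`a = [4, 8, 9]` → a = [4, 8, 9]
`b = a.copy()` → b = [4, 8, 9]
`a.append(761)` → a = [4, 8, 9, 761]
`print(a)` → prints [4, 8, 9, 761]
`print(b)` → prints [4, 8, 9]

Answer:
[4, 8, 9, 761]
[4, 8, 9]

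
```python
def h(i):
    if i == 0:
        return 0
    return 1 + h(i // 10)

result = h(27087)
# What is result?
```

Count of digits of 27087: 5

Answer: 5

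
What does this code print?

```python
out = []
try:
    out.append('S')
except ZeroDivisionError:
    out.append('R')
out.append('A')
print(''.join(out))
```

Execution trace: 'S' (try body, no exception) → 'A' (after the try/except). Output: SA

Answer: SA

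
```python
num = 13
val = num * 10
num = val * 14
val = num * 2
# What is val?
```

Trace:
`num = 13` → num = 13
`val = num * 10` → val = 130
`num = val * 14` → num = 1820
`val = num * 2` → val = 3640
So val = 3640

Answer: 3640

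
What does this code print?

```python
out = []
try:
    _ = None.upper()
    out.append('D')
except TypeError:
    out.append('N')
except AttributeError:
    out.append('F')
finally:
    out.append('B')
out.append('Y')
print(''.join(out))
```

Execution trace: 'F' (except AttributeError) → 'B' (finally) → 'Y' (after the try/except). Output: FBY

Answer: FBY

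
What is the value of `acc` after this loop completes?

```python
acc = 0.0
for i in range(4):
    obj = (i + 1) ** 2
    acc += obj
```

Sum of squared losses 1² + 2² + ... + 4²
`acc` takes the values: 0.0 → 1.0 → 5.0 → 14.0 → 30.0

Answer: 30.0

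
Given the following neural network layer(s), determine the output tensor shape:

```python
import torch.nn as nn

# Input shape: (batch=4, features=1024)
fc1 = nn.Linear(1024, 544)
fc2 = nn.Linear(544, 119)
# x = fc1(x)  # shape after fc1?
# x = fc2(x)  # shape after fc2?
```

Input: (4, 1024) -> after fc1: (4, 544) -> Output: (4, 119)

Answer: (4, 119)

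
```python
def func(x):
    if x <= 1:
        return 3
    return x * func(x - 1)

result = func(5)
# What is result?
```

func(5) = 5 * 4 * 3 * 2 * 3 = 360

Answer: 360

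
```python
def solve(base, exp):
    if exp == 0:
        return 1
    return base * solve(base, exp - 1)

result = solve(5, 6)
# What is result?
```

solve(5, 6) = 5 * 5 * 5 * 5 * 5 * 5 = 15625

Answer: 15625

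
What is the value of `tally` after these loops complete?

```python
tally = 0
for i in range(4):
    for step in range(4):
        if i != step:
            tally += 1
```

4² - 4 (exclude diagonal)
`tally` takes the values: 0 → 1 → 2 → 3 → 4 → 5 → 6 → 7 → 8 → 9 → 10 → 11 → 12

Answer: 12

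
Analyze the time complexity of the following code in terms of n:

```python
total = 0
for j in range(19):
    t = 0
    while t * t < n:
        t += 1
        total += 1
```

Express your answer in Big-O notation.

Each loop level contributes: 1 × √n. Multiplying the contributions gives O(√n).

Answer: O(√n)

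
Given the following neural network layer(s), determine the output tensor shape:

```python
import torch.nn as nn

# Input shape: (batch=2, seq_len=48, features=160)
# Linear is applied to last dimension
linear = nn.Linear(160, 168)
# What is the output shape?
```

Input: (2, 48, 160) -> Output: (2, 48, 168)

Answer: (2, 48, 168)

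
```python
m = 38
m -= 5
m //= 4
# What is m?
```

Trace:
`m = 38` → m = 38
`m -= 5` → m = 33
`m //= 4` → m = 8
So m = 8

Answer: 8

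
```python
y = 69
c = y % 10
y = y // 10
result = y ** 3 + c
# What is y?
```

Trace:
`y = 69` → y = 69
`c = y % 10` → c = 9
`y = y // 10` → y = 6
`result = y ** 3 + c` → result = 225
So y = 6

Answer: 6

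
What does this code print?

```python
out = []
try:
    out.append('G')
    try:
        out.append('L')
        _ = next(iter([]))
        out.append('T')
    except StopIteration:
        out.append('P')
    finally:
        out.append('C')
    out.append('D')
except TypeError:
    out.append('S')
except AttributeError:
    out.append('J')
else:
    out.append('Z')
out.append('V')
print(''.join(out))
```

Execution trace: 'G' (try body) → 'L' (inner try body) → 'P' (inner except StopIteration) → 'C' (inner finally) → 'D' (try body, no exception) → 'Z' (else) → 'V' (after the try/except). Output: GLPCDZV

Answer: GLPCDZV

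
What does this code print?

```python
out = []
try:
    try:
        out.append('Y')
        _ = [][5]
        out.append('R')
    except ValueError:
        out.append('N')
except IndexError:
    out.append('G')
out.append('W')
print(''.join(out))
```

Execution trace: 'Y' (try body) → 'G' (outer except IndexError) → 'W' (after the try/except). Output: YGW

Answer: YGW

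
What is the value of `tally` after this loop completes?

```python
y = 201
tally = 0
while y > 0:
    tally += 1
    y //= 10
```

Count digits by repeated division by 10
`tally` takes the values: 0 → 1 → 2 → 3

Answer: 3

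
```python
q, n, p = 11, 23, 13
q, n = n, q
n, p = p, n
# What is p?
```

Trace:
`q, n, p = 11, 23, 13` → q = 11; n = 23; p = 13
`q, n = n, q` → q = 23; n = 11
`n, p = p, n` → n = 13; p = 11
So p = 11

Answer: 11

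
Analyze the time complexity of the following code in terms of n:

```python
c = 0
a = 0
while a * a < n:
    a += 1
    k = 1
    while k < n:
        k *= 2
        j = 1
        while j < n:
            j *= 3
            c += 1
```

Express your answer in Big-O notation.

Each loop level contributes: √n × log n × log n. Multiplying the contributions gives O(√n log² n).

Answer: O(√n log² n)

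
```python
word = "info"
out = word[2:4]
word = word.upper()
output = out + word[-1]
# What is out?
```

Trace:
`word = "info"` → word = 'info'
`out = word[2:4]` → out = 'fo'
`word = word.upper()` → word = 'INFO'
`output = out + word[-1]` → output = 'foO'
So out = 'fo'

Answer: 'fo'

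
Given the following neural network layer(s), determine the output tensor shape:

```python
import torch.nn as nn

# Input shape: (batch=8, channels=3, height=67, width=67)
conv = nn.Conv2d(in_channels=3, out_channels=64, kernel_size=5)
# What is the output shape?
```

Input: (8, 3, 67, 67) -> Output: (8, 64, 63, 63)

Answer: (8, 64, 63, 63)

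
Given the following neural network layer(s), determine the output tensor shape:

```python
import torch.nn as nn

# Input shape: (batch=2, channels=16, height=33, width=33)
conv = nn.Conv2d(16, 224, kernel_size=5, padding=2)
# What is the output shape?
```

Input: (2, 16, 33, 33) -> Output: (2, 224, 33, 33)

Answer: (2, 224, 33, 33)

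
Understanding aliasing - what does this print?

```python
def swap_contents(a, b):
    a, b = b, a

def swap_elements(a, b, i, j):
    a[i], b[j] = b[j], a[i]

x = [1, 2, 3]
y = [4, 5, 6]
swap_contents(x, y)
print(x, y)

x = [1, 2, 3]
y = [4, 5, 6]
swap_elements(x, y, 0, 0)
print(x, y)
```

Key concept: parameter rebinding vs mutation.
Step by step:
`x = [1, 2, 3]` → x = [1, 2, 3]
`y = [4, 5, 6]` → y = [4, 5, 6]
`swap_contents(x, y)` → no visible change to tracked variables
`print(x, y)` → prints [1, 2, 3] [4, 5, 6]
`x = [1, 2, 3]` → x = [1, 2, 3]
`y = [4, 5, 6]` → y = [4, 5, 6]
`swap_elements(x, y, 0, 0)` → x = [4, 2, 3]; y = [1, 5, 6]
`print(x, y)` → prints [4, 2, 3] [1, 5, 6]

Answer:
[1, 2, 3] [4, 5, 6]
[4, 2, 3] [1, 5, 6]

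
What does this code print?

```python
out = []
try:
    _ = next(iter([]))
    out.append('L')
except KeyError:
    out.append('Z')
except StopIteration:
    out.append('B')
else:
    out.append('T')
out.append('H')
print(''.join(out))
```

Execution trace: 'B' (except StopIteration) → 'H' (after the try/except). Output: BH

Answer: BH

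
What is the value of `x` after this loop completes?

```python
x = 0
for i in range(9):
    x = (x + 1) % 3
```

Increment mod 3, 9 times = 0
`x` takes the values: 0 → 1 → 2 → 0 → 1 → 2 → 0 → 1 → 2 → 0

Answer: 0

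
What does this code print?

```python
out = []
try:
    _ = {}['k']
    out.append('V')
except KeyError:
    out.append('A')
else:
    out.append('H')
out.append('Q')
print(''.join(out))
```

Execution trace: 'A' (except KeyError) → 'Q' (after the try/except). Output: AQ

Answer: AQ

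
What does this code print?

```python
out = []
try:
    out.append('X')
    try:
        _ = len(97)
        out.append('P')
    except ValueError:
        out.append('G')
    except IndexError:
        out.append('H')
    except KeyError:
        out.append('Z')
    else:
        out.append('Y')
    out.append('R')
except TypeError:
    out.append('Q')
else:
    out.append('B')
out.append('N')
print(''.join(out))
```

Execution trace: 'X' (try body) → 'Q' (except TypeError) → 'N' (after the try/except). Output: XQN

Answer: XQN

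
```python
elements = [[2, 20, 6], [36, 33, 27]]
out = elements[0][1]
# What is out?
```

Trace:
`elements = [[2, 20, 6], [36, 33, 27]]` → elements = [[2, 20, 6], [36, 33, 27]]
`out = elements[0][1]` → out = 20
So out = 20

Answer: 20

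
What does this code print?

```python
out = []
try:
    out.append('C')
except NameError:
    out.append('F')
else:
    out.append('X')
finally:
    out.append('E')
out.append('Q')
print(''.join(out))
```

Execution trace: 'C' (try body, no exception) → 'X' (else) → 'E' (finally) → 'Q' (after the try/except). Output: CXEQ

Answer: CXEQ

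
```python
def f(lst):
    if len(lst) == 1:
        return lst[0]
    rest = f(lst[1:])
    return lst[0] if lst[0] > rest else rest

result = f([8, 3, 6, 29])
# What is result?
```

Recursive max over [8, 3, 6, 29] = 29

Answer: 29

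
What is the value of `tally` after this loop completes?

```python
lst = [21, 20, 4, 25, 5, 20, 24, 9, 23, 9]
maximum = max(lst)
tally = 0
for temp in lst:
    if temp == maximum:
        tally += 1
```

Count of max value 25 in [21, 20, 4, 25, 5, 20, 24, 9, 23, 9]
`tally` takes the values: 0 → 1

Answer: 1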